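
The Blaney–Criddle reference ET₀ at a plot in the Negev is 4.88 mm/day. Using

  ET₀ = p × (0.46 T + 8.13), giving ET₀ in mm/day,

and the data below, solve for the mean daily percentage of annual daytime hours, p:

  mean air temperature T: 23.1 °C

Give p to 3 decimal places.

0.260

p = ET₀ / (0.46 T + 8.13) = 4.88 / (0.46 × 23.1 + 8.13) = 4.88 / 18.756 = 0.2602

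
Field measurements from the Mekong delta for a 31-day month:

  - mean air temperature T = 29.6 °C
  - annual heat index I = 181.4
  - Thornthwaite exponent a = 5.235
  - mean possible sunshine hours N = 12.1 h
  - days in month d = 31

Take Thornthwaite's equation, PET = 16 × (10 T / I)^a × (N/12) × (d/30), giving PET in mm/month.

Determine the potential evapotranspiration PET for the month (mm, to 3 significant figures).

10T/I = 10 × 29.6 / 181.4 = 1.6318
(10T/I)^a = 1.6318^5.235 = 12.9811
Uncorrected PET = 16 × 12.9811 = 207.698 mm
Correction = (N/12)(d/30) = (12.1/12)(31/30) = 1.0419
PET = 207.698 × 1.0419 = 216.401 mm/month

216 mm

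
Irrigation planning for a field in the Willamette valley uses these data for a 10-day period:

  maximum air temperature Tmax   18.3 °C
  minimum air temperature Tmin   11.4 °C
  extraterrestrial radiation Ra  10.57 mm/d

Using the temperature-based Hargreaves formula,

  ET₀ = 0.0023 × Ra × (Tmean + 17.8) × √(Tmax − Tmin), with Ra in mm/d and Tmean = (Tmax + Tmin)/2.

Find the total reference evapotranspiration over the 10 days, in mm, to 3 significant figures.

Tmean = (18.3 + 11.4)/2 = 14.85 °C
ET₀ = 0.0023 × 10.57 × (14.85 + 17.8) × √6.9 = 0.0023 × 10.57 × 32.65 × 2.6268 = 2.0850 mm/d
Over 10 days: 2.0850 × 10 = 20.850 mm

20.9 mm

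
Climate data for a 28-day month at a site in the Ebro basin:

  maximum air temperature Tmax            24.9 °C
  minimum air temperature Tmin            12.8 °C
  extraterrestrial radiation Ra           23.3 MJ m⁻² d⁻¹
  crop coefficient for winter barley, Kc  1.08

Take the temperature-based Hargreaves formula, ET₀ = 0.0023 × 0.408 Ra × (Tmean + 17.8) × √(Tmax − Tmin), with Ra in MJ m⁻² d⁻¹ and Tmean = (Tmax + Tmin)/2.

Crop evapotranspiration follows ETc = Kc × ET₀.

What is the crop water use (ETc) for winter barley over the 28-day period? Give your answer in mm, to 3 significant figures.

84.3 mm

Tmean = (24.9 + 12.8)/2 = 18.85 °C
0.408 Ra = 0.408 × 23.3 = 9.5064 mm/d equivalent
ET₀ = 0.0023 × 9.5064 × (18.85 + 17.8) × √12.1 = 0.0023 × 9.5064 × 36.65 × 3.4785 = 2.7875 mm/d
ETc = Kc × ET₀ = 1.08 × 2.7875 = 3.0105 mm/d
Over 28 days: 3.0105 × 28 = 84.294 mm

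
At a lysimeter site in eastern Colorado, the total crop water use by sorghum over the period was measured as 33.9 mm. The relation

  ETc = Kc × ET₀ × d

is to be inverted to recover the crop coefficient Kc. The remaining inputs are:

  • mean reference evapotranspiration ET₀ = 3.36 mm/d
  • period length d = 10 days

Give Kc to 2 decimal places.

ETc = Kc × ET₀ × d  ⇒  Kc = ETc / (ET₀ × d)
Kc = 33.9 / (3.36 × 10) = 33.9 / 33.60 = 1.0089

1.01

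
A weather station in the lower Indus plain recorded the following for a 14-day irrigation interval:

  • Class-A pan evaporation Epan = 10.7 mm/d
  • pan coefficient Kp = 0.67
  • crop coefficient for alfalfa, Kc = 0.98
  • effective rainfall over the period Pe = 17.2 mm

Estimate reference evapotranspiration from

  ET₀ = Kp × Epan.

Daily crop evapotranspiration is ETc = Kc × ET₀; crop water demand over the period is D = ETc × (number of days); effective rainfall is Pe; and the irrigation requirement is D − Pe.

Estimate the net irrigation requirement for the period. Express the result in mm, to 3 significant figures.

81.2 mm

ET₀ = 0.67 × 10.7 = 7.1690 mm/d
ETc = Kc × ET₀ = 0.98 × 7.1690 = 7.0256 mm/d
Crop demand D = ETc × 14 d = 7.0256 × 14 = 98.358 mm
D − Pe = 98.358 − 17.2 = 81.158 mm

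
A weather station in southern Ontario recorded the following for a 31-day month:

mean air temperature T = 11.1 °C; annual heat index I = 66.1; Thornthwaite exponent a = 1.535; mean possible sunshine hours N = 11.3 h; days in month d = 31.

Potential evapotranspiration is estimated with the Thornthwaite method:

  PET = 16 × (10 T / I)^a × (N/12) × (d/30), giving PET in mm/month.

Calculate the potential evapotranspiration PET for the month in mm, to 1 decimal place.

34.5 mm

10T/I = 10 × 11.1 / 66.1 = 1.6793
(10T/I)^a = 1.6793^1.535 = 2.2160
Uncorrected PET = 16 × 2.2160 = 35.456 mm
Correction = (N/12)(d/30) = (11.3/12)(31/30) = 0.9731
PET = 35.456 × 0.9731 = 34.502 mm/month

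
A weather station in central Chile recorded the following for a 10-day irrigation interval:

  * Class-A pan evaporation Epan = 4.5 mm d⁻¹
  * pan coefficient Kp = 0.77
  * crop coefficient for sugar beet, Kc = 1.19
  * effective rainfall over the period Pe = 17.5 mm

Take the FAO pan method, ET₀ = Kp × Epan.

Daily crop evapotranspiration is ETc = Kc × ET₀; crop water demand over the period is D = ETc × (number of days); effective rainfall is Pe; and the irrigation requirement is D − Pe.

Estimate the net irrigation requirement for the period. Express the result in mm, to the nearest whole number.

ET₀ = 0.77 × 4.5 = 3.4650 mm/d
ETc = Kc × ET₀ = 1.19 × 3.4650 = 4.1234 mm/d
Crop demand D = ETc × 10 d = 4.1234 × 10 = 41.234 mm
D − Pe = 41.234 − 17.5 = 23.734 mm

24 mm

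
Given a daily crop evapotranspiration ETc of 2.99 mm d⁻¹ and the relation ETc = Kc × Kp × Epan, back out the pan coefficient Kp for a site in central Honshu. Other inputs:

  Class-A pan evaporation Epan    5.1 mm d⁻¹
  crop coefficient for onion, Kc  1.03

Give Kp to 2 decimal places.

ETc = Kc × Kp × Epan  ⇒  Kp = ETc / (Kc × Epan)
Kp = 2.99 / (1.03 × 5.1) = 2.99 / 5.253 = 0.5692

0.57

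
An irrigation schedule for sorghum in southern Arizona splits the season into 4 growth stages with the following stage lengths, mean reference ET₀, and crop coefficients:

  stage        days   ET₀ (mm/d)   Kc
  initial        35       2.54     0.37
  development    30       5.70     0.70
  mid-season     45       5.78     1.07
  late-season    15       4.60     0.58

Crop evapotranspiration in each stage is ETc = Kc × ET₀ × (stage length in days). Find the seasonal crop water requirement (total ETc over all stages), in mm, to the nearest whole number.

initial: 0.37 × 2.54 × 35 = 32.89 mm
development: 0.70 × 5.70 × 30 = 119.70 mm
mid-season: 1.07 × 5.78 × 45 = 278.31 mm
late-season: 0.58 × 4.60 × 15 = 40.02 mm
Seasonal total = 470.92 mm

471 mm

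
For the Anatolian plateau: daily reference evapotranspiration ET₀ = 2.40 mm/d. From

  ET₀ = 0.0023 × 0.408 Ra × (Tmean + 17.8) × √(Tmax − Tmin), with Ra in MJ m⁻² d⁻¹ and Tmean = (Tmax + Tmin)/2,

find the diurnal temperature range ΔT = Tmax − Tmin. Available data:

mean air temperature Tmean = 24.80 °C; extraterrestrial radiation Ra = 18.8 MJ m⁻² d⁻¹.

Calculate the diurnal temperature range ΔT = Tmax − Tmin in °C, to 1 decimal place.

√ΔT = ET₀ / [0.0023 × 0.408 × Ra × (Tmean+17.8)] = 2.40 / (0.0023 × 7.6704 × 42.60) = 3.1934
ΔT = 3.1934² = 10.198 °C

10.2 °C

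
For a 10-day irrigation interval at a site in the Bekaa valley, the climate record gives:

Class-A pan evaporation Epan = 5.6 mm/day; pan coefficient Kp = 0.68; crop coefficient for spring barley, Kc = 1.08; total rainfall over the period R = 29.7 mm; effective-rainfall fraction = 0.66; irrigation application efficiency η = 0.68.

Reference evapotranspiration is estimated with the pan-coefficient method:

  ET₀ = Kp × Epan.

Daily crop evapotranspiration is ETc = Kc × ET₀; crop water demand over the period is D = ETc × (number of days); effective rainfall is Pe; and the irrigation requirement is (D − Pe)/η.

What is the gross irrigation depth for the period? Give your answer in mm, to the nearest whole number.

ET₀ = 0.68 × 5.6 = 3.8080 mm/d
ETc = Kc × ET₀ = 1.08 × 3.8080 = 4.1126 mm/d
Crop demand D = ETc × 10 d = 4.1126 × 10 = 41.126 mm
Pe = 0.66 × 29.7 = 19.602 mm
D − Pe = 41.126 − 19.602 = 21.524 mm
Gross irrigation = 21.524 / 0.68 = 31.653 mm

32 mm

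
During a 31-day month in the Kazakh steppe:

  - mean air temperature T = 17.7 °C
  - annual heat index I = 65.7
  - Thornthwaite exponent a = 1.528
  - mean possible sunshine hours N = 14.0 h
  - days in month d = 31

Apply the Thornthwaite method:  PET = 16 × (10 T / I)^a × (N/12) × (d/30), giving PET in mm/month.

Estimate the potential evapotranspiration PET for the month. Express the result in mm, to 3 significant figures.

87.7 mm

10T/I = 10 × 17.7 / 65.7 = 2.6941
(10T/I)^a = 2.6941^1.528 = 4.5464
Uncorrected PET = 16 × 4.5464 = 72.742 mm
Correction = (N/12)(d/30) = (14.0/12)(31/30) = 1.2056
PET = 72.742 × 1.2056 = 87.698 mm/month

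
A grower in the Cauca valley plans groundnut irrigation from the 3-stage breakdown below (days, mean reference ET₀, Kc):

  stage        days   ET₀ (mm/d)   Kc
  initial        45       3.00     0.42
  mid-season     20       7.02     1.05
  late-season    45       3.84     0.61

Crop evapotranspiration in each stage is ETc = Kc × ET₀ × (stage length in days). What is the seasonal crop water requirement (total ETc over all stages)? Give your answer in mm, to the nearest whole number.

initial: 0.42 × 3.00 × 45 = 56.70 mm
mid-season: 1.05 × 7.02 × 20 = 147.42 mm
late-season: 0.61 × 3.84 × 45 = 105.41 mm
Seasonal total = 309.53 mm

310 mm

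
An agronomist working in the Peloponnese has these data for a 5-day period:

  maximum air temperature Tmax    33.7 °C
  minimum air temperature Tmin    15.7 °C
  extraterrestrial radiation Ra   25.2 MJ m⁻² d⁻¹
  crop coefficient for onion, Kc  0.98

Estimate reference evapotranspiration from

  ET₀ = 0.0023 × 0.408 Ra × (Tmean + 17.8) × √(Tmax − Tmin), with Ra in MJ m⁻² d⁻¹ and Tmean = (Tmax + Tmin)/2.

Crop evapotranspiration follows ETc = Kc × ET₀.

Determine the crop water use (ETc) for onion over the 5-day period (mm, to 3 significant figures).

20.9 mm

Tmean = (33.7 + 15.7)/2 = 24.70 °C
0.408 Ra = 0.408 × 25.2 = 10.2816 mm/d equivalent
ET₀ = 0.0023 × 10.2816 × (24.70 + 17.8) × √18.0 = 0.0023 × 10.2816 × 42.50 × 4.2426 = 4.2639 mm/d
ETc = Kc × ET₀ = 0.98 × 4.2639 = 4.1786 mm/d
Over 5 days: 4.1786 × 5 = 20.893 mm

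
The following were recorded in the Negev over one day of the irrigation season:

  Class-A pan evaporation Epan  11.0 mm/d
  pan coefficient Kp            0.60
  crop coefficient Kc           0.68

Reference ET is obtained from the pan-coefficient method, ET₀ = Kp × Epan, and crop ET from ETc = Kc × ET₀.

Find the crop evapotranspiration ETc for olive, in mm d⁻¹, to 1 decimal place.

4.5 mm d⁻¹

ET₀ = 0.60 × 11.0 = 6.6000 mm/d
ETc = Kc × ET₀ = 0.68 × 6.6000 = 4.4880 mm/d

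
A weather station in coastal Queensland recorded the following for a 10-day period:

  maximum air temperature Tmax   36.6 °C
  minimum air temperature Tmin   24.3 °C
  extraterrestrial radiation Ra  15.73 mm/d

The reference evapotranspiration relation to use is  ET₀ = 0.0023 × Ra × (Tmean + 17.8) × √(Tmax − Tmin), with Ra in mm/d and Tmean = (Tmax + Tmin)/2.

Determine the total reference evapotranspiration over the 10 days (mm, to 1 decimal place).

61.2 mm

Tmean = (36.6 + 24.3)/2 = 30.45 °C
ET₀ = 0.0023 × 15.73 × (30.45 + 17.8) × √12.3 = 0.0023 × 15.73 × 48.25 × 3.5071 = 6.1221 mm/d
Over 10 days: 6.1221 × 10 = 61.221 mm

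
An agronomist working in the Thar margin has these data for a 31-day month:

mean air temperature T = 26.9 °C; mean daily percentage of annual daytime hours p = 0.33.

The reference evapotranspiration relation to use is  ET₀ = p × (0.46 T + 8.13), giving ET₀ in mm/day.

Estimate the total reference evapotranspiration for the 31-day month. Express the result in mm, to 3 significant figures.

210 mm

ET₀ = 0.33 × (0.46 × 26.9 + 8.13) = 0.33 × 20.504 = 6.7663 mm/d
Monthly total = 6.7663 × 31 = 209.755 mm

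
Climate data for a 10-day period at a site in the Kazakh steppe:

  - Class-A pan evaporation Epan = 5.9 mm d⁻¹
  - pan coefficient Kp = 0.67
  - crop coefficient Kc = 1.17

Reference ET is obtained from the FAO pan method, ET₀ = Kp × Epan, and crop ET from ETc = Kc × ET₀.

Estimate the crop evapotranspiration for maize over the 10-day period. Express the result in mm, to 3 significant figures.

ET₀ = 0.67 × 5.9 = 3.9530 mm/d
ETc = Kc × ET₀ = 1.17 × 3.9530 = 4.6250 mm/d
Over 10 days: 4.6250 × 10 = 46.250 mm

46.3 mm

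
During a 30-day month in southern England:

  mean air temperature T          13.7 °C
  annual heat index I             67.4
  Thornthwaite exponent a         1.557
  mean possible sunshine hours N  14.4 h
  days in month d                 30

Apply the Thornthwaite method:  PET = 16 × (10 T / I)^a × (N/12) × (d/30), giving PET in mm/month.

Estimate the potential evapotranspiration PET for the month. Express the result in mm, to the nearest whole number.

58 mm

10T/I = 10 × 13.7 / 67.4 = 2.0326
(10T/I)^a = 2.0326^1.557 = 3.0174
Uncorrected PET = 16 × 3.0174 = 48.278 mm
Correction = (N/12)(d/30) = (14.4/12)(30/30) = 1.2000
PET = 48.278 × 1.2000 = 57.934 mm/month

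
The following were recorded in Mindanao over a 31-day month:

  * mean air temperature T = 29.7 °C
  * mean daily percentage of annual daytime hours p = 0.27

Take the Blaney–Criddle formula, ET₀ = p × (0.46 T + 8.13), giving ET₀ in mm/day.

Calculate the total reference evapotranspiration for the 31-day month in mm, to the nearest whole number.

ET₀ = 0.27 × (0.46 × 29.7 + 8.13) = 0.27 × 21.792 = 5.8838 mm/d
Monthly total = 5.8838 × 31 = 182.398 mm

182 mm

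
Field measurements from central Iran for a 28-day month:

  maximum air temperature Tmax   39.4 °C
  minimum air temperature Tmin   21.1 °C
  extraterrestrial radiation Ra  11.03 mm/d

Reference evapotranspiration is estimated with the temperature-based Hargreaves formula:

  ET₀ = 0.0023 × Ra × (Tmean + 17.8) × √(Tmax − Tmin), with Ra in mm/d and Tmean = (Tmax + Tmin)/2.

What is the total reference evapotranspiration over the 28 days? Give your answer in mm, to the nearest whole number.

Tmean = (39.4 + 21.1)/2 = 30.25 °C
ET₀ = 0.0023 × 11.03 × (30.25 + 17.8) × √18.3 = 0.0023 × 11.03 × 48.05 × 4.2778 = 5.2146 mm/d
Over 28 days: 5.2146 × 28 = 146.009 mm

146 mm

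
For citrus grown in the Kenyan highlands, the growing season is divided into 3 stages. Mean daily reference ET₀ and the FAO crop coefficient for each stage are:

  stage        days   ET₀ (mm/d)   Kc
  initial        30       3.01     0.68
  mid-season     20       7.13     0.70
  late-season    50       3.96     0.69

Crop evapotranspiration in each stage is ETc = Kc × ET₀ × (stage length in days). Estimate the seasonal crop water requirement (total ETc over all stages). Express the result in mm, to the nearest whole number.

298 mm

initial: 0.68 × 3.01 × 30 = 61.40 mm
mid-season: 0.70 × 7.13 × 20 = 99.82 mm
late-season: 0.69 × 3.96 × 50 = 136.62 mm
Seasonal total = 297.84 mm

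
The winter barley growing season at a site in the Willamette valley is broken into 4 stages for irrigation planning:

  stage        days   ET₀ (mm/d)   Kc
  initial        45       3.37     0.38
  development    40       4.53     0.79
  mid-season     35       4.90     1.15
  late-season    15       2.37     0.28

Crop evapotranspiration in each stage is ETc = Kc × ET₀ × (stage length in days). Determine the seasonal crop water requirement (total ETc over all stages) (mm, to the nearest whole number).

408 mm

initial: 0.38 × 3.37 × 45 = 57.63 mm
development: 0.79 × 4.53 × 40 = 143.15 mm
mid-season: 1.15 × 4.90 × 35 = 197.23 mm
late-season: 0.28 × 2.37 × 15 = 9.95 mm
Seasonal total = 407.96 mm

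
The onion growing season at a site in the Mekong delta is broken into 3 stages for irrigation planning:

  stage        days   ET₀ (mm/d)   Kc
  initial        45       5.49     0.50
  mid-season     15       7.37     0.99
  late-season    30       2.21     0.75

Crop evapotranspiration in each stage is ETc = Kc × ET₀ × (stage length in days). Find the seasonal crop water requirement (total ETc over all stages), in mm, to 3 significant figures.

283 mm

initial: 0.50 × 5.49 × 45 = 123.53 mm
mid-season: 0.99 × 7.37 × 15 = 109.44 mm
late-season: 0.75 × 2.21 × 30 = 49.73 mm
Seasonal total = 282.70 mm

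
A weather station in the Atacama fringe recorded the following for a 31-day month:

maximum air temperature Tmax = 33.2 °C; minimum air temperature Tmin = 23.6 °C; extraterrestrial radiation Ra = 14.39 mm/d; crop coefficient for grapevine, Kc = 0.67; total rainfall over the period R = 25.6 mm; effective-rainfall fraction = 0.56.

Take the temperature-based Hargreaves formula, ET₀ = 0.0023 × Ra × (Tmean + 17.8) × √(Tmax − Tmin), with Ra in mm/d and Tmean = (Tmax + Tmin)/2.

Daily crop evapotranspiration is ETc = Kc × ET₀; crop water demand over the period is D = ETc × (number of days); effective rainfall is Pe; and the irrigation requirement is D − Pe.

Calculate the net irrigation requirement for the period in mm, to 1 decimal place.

84.1 mm

Tmean = (33.2 + 23.6)/2 = 28.40 °C
ET₀ = 0.0023 × 14.39 × (28.40 + 17.8) × √9.6 = 0.0023 × 14.39 × 46.20 × 3.0984 = 4.7377 mm/d
ETc = Kc × ET₀ = 0.67 × 4.7377 = 3.1743 mm/d
Crop demand D = ETc × 31 d = 3.1743 × 31 = 98.403 mm
Pe = 0.56 × 25.6 = 14.336 mm
D − Pe = 98.403 − 14.336 = 84.067 mm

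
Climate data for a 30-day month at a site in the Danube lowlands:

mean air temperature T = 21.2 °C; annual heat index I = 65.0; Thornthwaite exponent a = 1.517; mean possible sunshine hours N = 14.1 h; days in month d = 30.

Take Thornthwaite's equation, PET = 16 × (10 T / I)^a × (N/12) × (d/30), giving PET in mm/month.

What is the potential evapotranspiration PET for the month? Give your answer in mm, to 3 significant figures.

10T/I = 10 × 21.2 / 65.0 = 3.2615
(10T/I)^a = 3.2615^1.517 = 6.0097
Uncorrected PET = 16 × 6.0097 = 96.155 mm
Correction = (N/12)(d/30) = (14.1/12)(30/30) = 1.1750
PET = 96.155 × 1.1750 = 112.982 mm/month

113 mm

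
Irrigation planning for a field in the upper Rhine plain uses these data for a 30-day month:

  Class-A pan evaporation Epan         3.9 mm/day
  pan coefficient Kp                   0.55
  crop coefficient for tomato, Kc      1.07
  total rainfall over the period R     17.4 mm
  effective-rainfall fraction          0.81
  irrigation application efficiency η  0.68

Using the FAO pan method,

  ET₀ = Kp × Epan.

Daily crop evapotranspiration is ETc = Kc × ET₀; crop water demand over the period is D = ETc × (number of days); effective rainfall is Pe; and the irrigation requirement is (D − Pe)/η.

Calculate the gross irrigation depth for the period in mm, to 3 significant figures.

80.5 mm

ET₀ = 0.55 × 3.9 = 2.1450 mm/d
ETc = Kc × ET₀ = 1.07 × 2.1450 = 2.2952 mm/d
Crop demand D = ETc × 30 d = 2.2952 × 30 = 68.856 mm
Pe = 0.81 × 17.4 = 14.094 mm
D − Pe = 68.856 − 14.094 = 54.762 mm
Gross irrigation = 54.762 / 0.68 = 80.532 mm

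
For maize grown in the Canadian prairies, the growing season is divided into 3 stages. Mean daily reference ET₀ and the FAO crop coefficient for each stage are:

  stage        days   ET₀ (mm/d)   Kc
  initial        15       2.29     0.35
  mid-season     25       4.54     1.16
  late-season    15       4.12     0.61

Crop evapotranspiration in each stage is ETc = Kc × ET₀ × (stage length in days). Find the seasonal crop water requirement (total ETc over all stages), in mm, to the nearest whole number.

initial: 0.35 × 2.29 × 15 = 12.02 mm
mid-season: 1.16 × 4.54 × 25 = 131.66 mm
late-season: 0.61 × 4.12 × 15 = 37.70 mm
Seasonal total = 181.38 mm

181 mm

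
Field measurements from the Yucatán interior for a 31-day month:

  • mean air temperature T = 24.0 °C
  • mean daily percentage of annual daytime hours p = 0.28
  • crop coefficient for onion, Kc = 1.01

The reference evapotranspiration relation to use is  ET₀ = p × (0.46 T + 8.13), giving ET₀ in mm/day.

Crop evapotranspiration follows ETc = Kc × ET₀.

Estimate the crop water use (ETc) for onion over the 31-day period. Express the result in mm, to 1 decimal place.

ET₀ = 0.28 × (0.46 × 24.0 + 8.13) = 0.28 × 19.170 = 5.3676 mm/d
ETc = Kc × ET₀ = 1.01 × 5.3676 = 5.4213 mm/d
Over 31 days: 5.4213 × 31 = 168.060 mm

168.1 mm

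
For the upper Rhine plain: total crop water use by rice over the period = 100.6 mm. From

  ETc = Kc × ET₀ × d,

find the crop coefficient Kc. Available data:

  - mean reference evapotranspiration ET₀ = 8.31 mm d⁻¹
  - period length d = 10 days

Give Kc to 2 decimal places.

1.21

ETc = Kc × ET₀ × d  ⇒  Kc = ETc / (ET₀ × d)
Kc = 100.6 / (8.31 × 10) = 100.6 / 83.10 = 1.2106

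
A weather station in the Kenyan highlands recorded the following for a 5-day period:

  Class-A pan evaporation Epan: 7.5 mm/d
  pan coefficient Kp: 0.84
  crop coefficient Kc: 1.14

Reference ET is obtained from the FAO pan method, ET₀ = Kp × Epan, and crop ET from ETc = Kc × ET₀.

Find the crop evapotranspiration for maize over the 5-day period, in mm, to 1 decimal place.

ET₀ = 0.84 × 7.5 = 6.3000 mm/d
ETc = Kc × ET₀ = 1.14 × 6.3000 = 7.1820 mm/d
Over 5 days: 7.1820 × 5 = 35.910 mm

35.9 mm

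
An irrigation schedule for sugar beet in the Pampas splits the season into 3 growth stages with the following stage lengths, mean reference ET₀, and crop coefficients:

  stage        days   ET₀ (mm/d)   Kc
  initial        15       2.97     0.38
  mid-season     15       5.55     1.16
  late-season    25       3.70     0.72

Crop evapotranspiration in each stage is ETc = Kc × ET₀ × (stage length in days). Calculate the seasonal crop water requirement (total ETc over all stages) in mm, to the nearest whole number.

initial: 0.38 × 2.97 × 15 = 16.93 mm
mid-season: 1.16 × 5.55 × 15 = 96.57 mm
late-season: 0.72 × 3.70 × 25 = 66.60 mm
Seasonal total = 180.10 mm

180 mm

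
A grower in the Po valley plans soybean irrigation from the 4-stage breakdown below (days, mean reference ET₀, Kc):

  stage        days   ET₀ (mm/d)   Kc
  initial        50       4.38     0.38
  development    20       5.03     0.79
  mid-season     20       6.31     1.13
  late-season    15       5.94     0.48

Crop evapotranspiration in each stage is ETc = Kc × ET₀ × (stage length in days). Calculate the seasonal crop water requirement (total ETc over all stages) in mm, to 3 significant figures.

348 mm

initial: 0.38 × 4.38 × 50 = 83.22 mm
development: 0.79 × 5.03 × 20 = 79.47 mm
mid-season: 1.13 × 6.31 × 20 = 142.61 mm
late-season: 0.48 × 5.94 × 15 = 42.77 mm
Seasonal total = 348.07 mm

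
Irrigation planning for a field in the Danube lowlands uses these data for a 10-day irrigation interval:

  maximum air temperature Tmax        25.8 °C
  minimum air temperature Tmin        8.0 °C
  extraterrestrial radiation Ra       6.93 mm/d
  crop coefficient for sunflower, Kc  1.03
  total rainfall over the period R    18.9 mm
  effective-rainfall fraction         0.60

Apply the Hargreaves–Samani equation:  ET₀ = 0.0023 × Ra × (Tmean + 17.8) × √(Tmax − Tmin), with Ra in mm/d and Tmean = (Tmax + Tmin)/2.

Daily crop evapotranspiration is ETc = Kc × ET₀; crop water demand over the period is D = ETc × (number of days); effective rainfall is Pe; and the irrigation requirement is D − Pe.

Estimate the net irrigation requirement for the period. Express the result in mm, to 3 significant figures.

Tmean = (25.8 + 8.0)/2 = 16.90 °C
ET₀ = 0.0023 × 6.93 × (16.90 + 17.8) × √17.8 = 0.0023 × 6.93 × 34.70 × 4.2190 = 2.3335 mm/d
ETc = Kc × ET₀ = 1.03 × 2.3335 = 2.4035 mm/d
Crop demand D = ETc × 10 d = 2.4035 × 10 = 24.035 mm
Pe = 0.60 × 18.9 = 11.340 mm
D − Pe = 24.035 − 11.340 = 12.695 mm

12.7 mm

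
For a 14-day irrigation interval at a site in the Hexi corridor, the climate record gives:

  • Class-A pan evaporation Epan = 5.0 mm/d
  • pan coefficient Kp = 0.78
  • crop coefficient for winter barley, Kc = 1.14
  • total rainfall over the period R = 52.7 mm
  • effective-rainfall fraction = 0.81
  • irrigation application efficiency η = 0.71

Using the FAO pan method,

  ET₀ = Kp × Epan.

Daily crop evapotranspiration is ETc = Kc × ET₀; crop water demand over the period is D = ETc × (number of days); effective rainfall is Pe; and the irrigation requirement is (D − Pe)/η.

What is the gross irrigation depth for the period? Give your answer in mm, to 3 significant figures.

ET₀ = 0.78 × 5.0 = 3.9000 mm/d
ETc = Kc × ET₀ = 1.14 × 3.9000 = 4.4460 mm/d
Crop demand D = ETc × 14 d = 4.4460 × 14 = 62.244 mm
Pe = 0.81 × 52.7 = 42.687 mm
D − Pe = 62.244 − 42.687 = 19.557 mm
Gross irrigation = 19.557 / 0.71 = 27.545 mm

27.5 mm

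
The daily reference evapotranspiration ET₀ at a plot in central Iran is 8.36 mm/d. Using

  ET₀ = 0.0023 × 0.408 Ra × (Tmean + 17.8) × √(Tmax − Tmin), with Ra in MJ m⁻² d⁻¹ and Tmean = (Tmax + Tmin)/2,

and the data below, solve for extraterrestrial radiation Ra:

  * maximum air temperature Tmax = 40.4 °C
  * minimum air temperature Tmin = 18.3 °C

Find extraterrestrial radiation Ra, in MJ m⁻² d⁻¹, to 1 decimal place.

40.2 MJ m⁻² d⁻¹

Tmean = (40.4+18.3)/2 = 29.35 °C; ΔT = 22.1
Ra = ET₀ / [0.0023 × 0.408 × (Tmean+17.8) × √ΔT]
   = 8.36 / (0.0023 × 0.408 × 47.15 × 4.7011) = 40.192 MJ m⁻² d⁻¹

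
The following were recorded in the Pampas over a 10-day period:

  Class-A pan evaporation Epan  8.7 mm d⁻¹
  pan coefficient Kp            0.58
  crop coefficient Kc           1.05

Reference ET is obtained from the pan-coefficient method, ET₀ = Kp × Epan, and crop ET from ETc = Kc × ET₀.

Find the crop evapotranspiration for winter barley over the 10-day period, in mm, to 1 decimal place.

ET₀ = 0.58 × 8.7 = 5.0460 mm/d
ETc = Kc × ET₀ = 1.05 × 5.0460 = 5.2983 mm/d
Over 10 days: 5.2983 × 10 = 52.983 mm

53.0 mm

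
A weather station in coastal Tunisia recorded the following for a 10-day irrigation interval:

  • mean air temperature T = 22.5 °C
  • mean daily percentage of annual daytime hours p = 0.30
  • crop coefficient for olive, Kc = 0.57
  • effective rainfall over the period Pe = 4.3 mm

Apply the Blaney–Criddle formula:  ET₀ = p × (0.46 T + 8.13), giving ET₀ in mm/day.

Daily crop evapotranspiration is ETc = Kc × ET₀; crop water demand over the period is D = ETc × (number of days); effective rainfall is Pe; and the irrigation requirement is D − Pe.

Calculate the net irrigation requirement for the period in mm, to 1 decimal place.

ET₀ = 0.30 × (0.46 × 22.5 + 8.13) = 0.30 × 18.480 = 5.5440 mm/d
ETc = Kc × ET₀ = 0.57 × 5.5440 = 3.1601 mm/d
Crop demand D = ETc × 10 d = 3.1601 × 10 = 31.601 mm
D − Pe = 31.601 − 4.3 = 27.301 mm

27.3 mm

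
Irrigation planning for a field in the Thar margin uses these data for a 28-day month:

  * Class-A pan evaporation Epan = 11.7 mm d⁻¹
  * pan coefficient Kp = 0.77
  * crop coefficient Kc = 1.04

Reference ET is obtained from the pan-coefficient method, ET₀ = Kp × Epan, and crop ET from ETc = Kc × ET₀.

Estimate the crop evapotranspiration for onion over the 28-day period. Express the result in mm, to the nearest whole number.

ET₀ = 0.77 × 11.7 = 9.0090 mm/d
ETc = Kc × ET₀ = 1.04 × 9.0090 = 9.3694 mm/d
Over 28 days: 9.3694 × 28 = 262.343 mm

262 mm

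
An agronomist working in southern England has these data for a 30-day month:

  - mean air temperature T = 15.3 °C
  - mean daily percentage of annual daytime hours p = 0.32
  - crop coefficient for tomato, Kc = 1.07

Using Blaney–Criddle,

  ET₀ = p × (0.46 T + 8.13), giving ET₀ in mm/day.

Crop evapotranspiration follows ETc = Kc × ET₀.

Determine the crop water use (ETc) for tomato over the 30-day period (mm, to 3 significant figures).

156 mm

ET₀ = 0.32 × (0.46 × 15.3 + 8.13) = 0.32 × 15.168 = 4.8538 mm/d
ETc = Kc × ET₀ = 1.07 × 4.8538 = 5.1936 mm/d
Over 30 days: 5.1936 × 30 = 155.808 mm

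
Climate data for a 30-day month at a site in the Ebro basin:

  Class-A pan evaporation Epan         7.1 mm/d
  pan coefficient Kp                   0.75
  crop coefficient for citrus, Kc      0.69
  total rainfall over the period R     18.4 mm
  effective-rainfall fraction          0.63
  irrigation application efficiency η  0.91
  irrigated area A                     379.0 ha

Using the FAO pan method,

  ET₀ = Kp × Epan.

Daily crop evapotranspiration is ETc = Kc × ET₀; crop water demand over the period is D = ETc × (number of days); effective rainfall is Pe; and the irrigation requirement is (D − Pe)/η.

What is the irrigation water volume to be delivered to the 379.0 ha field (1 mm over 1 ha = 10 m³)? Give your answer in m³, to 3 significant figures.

411000 m³

ET₀ = 0.75 × 7.1 = 5.3250 mm/d
ETc = Kc × ET₀ = 0.69 × 5.3250 = 3.6743 mm/d
Crop demand D = ETc × 30 d = 3.6743 × 30 = 110.229 mm
Pe = 0.63 × 18.4 = 11.592 mm
D − Pe = 110.229 − 11.592 = 98.637 mm
Gross irrigation = 98.637 / 0.91 = 108.392 mm
Volume = 108.392 mm × 379.0 ha × 10 = 410805.7 m³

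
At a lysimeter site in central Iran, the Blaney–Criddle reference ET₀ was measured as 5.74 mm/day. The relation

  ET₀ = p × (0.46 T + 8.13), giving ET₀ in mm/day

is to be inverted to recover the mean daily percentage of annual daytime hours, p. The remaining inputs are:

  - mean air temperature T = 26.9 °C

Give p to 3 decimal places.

0.280

p = ET₀ / (0.46 T + 8.13) = 5.74 / (0.46 × 26.9 + 8.13) = 5.74 / 20.504 = 0.2799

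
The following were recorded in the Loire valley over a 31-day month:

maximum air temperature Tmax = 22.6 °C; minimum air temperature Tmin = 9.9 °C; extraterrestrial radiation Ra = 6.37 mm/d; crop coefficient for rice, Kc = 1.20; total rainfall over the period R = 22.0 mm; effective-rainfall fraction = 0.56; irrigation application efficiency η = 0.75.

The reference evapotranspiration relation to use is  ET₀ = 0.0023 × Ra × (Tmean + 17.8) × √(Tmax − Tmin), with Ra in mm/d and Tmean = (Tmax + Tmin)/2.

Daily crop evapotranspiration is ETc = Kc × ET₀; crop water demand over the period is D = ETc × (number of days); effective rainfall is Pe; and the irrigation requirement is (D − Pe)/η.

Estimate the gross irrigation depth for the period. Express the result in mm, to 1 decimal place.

Tmean = (22.6 + 9.9)/2 = 16.25 °C
ET₀ = 0.0023 × 6.37 × (16.25 + 17.8) × √12.7 = 0.0023 × 6.37 × 34.05 × 3.5637 = 1.7778 mm/d
ETc = Kc × ET₀ = 1.20 × 1.7778 = 2.1334 mm/d
Crop demand D = ETc × 31 d = 2.1334 × 31 = 66.135 mm
Pe = 0.56 × 22.0 = 12.320 mm
D − Pe = 66.135 − 12.320 = 53.815 mm
Gross irrigation = 53.815 / 0.75 = 71.753 mm

71.8 mm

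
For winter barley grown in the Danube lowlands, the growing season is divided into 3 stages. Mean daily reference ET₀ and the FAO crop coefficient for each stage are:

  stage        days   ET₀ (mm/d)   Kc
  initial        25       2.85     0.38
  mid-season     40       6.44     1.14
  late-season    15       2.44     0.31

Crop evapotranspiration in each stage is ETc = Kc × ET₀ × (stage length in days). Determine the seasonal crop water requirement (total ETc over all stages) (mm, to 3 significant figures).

initial: 0.38 × 2.85 × 25 = 27.08 mm
mid-season: 1.14 × 6.44 × 40 = 293.66 mm
late-season: 0.31 × 2.44 × 15 = 11.35 mm
Seasonal total = 332.09 mm

332 mm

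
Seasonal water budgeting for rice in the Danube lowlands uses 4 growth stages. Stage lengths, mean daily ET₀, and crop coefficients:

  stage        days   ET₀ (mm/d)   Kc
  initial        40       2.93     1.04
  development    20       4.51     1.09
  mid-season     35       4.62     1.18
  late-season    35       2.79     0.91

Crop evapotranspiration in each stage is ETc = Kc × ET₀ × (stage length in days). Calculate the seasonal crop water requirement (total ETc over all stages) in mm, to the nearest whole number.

initial: 1.04 × 2.93 × 40 = 121.89 mm
development: 1.09 × 4.51 × 20 = 98.32 mm
mid-season: 1.18 × 4.62 × 35 = 190.81 mm
late-season: 0.91 × 2.79 × 35 = 88.86 mm
Seasonal total = 499.88 mm

500 mm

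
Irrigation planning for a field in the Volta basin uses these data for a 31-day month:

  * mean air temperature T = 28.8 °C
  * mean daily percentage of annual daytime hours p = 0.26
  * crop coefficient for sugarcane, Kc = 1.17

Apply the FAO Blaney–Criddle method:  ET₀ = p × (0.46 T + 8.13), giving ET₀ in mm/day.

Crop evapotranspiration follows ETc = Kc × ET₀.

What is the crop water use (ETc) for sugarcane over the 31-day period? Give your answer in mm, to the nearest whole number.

202 mm

ET₀ = 0.26 × (0.46 × 28.8 + 8.13) = 0.26 × 21.378 = 5.5583 mm/d
ETc = Kc × ET₀ = 1.17 × 5.5583 = 6.5032 mm/d
Over 31 days: 6.5032 × 31 = 201.599 mm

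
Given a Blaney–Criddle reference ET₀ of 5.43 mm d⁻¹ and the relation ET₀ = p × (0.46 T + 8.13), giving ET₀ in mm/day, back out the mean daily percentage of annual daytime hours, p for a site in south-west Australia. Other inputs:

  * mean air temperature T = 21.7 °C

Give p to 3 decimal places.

0.300

p = ET₀ / (0.46 T + 8.13) = 5.43 / (0.46 × 21.7 + 8.13) = 5.43 / 18.112 = 0.2998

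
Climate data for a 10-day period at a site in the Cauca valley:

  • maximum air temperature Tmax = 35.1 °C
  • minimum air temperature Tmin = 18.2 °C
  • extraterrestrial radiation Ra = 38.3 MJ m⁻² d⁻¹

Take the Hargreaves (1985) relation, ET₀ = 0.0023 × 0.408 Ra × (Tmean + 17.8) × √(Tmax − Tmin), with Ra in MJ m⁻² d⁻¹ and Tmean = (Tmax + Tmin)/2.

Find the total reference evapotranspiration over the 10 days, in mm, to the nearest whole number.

Tmean = (35.1 + 18.2)/2 = 26.65 °C
0.408 Ra = 0.408 × 38.3 = 15.6264 mm/d equivalent
ET₀ = 0.0023 × 15.6264 × (26.65 + 17.8) × √16.9 = 0.0023 × 15.6264 × 44.45 × 4.1110 = 6.5676 mm/d
Over 10 days: 6.5676 × 10 = 65.676 mm

66 mm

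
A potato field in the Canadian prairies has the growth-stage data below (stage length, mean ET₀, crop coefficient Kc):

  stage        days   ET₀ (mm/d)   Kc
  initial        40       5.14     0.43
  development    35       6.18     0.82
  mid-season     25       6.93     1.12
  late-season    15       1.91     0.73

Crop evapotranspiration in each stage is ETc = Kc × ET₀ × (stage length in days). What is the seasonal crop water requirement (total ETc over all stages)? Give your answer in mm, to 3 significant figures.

initial: 0.43 × 5.14 × 40 = 88.41 mm
development: 0.82 × 6.18 × 35 = 177.37 mm
mid-season: 1.12 × 6.93 × 25 = 194.04 mm
late-season: 0.73 × 1.91 × 15 = 20.91 mm
Seasonal total = 480.73 mm

481 mm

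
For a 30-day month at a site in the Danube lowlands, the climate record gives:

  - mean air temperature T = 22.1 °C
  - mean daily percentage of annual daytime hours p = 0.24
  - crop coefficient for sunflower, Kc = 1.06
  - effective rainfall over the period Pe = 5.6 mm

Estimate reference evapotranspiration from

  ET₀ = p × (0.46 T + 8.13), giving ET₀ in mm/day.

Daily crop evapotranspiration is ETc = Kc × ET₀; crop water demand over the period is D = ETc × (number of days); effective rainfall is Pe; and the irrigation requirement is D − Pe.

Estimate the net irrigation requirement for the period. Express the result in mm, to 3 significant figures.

ET₀ = 0.24 × (0.46 × 22.1 + 8.13) = 0.24 × 18.296 = 4.3910 mm/d
ETc = Kc × ET₀ = 1.06 × 4.3910 = 4.6545 mm/d
Crop demand D = ETc × 30 d = 4.6545 × 30 = 139.635 mm
D − Pe = 139.635 − 5.6 = 134.035 mm

134 mm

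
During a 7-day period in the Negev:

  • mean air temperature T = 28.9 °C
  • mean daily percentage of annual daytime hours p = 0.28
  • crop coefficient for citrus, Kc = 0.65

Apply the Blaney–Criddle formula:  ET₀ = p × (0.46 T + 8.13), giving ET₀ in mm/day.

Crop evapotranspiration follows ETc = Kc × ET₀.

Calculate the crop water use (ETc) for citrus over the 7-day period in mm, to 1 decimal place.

27.3 mm

ET₀ = 0.28 × (0.46 × 28.9 + 8.13) = 0.28 × 21.424 = 5.9987 mm/d
ETc = Kc × ET₀ = 0.65 × 5.9987 = 3.8992 mm/d
Over 7 days: 3.8992 × 7 = 27.294 mm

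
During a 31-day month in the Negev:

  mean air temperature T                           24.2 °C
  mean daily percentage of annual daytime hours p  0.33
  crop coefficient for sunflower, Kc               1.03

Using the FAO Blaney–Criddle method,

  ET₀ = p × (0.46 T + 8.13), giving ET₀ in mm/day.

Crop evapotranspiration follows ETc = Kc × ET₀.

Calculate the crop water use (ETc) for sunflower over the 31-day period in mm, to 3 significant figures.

203 mm

ET₀ = 0.33 × (0.46 × 24.2 + 8.13) = 0.33 × 19.262 = 6.3565 mm/d
ETc = Kc × ET₀ = 1.03 × 6.3565 = 6.5472 mm/d
Over 31 days: 6.5472 × 31 = 202.963 mm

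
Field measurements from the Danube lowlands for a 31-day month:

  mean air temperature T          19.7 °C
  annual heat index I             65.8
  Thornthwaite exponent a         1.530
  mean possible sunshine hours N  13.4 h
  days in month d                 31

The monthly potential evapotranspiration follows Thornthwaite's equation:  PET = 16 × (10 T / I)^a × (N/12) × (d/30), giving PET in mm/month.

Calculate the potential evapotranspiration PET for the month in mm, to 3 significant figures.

98.8 mm

10T/I = 10 × 19.7 / 65.8 = 2.9939
(10T/I)^a = 2.9939^1.530 = 5.3536
Uncorrected PET = 16 × 5.3536 = 85.658 mm
Correction = (N/12)(d/30) = (13.4/12)(31/30) = 1.1539
PET = 85.658 × 1.1539 = 98.841 mm/month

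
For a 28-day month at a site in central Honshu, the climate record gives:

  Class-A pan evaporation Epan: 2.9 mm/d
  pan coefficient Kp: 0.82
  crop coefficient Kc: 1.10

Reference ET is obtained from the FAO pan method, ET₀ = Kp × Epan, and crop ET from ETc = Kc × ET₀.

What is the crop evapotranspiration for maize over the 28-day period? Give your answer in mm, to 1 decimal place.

ET₀ = 0.82 × 2.9 = 2.3780 mm/d
ETc = Kc × ET₀ = 1.10 × 2.3780 = 2.6158 mm/d
Over 28 days: 2.6158 × 28 = 73.242 mm

73.2 mm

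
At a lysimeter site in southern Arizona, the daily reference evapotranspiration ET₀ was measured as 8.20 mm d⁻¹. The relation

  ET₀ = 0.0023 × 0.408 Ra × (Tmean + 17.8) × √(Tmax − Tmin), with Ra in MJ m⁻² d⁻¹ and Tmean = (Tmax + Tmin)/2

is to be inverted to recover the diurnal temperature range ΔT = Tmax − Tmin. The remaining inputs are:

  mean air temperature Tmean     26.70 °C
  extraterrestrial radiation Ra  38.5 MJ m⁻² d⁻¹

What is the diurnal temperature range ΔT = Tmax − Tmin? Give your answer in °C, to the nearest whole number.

26 °C

√ΔT = ET₀ / [0.0023 × 0.408 × Ra × (Tmean+17.8)] = 8.20 / (0.0023 × 15.7080 × 44.50) = 5.1004
ΔT = 5.1004² = 26.014 °C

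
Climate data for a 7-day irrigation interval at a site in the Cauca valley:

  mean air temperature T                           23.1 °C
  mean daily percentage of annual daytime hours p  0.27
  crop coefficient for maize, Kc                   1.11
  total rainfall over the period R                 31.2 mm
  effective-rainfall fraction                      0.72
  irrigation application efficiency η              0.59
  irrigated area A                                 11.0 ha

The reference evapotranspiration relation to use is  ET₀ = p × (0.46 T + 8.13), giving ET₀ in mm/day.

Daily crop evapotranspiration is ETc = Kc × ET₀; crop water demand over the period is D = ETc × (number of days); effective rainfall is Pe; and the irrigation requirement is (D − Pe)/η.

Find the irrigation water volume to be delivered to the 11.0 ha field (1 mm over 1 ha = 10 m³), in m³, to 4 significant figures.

ET₀ = 0.27 × (0.46 × 23.1 + 8.13) = 0.27 × 18.756 = 5.0641 mm/d
ETc = Kc × ET₀ = 1.11 × 5.0641 = 5.6212 mm/d
Crop demand D = ETc × 7 d = 5.6212 × 7 = 39.348 mm
Pe = 0.72 × 31.2 = 22.464 mm
D − Pe = 39.348 − 22.464 = 16.884 mm
Gross irrigation = 16.884 / 0.59 = 28.617 mm
Volume = 28.617 mm × 11.0 ha × 10 = 3147.9 m³

3148 m³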